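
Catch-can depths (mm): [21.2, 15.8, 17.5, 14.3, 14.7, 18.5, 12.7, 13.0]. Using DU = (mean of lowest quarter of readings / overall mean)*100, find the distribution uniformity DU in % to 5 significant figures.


sorted lowest 2 of 8: [12.7, 13.0] -> mean = 12.85000 mm
overall mean = 15.96250 mm
DU = (12.85000/15.96250)*100 = 80.501 %
Therefore the distribution uniformity DU = 80.501 %.


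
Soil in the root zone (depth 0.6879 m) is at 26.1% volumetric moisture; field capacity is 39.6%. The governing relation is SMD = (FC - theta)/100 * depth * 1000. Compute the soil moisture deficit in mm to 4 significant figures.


SMD = (39.6 - 26.1)/100 * 0.6879 * 1000 = 92.87 mm
Therefore the soil moisture deficit = 92.87 mm.


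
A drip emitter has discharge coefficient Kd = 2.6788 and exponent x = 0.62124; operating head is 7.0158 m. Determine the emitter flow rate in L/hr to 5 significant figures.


Approach: apply the emitter characteristic equation, q = Kd * h^x.
q = 2.6788 * 7.0158^0.62124 = 8.9858 L/hr
Therefore the emitter flow rate = 8.9858 L/hr.


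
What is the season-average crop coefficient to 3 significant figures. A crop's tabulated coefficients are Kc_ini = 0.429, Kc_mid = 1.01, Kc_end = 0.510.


Approach: apply a simple seasonal average, Kc_avg = (Kc_ini + Kc_mid + Kc_end)/3.
Kc_avg = (0.429 + 1.01 + 0.510)/3 = 0.650
Therefore the season-average crop coefficient = 0.650.


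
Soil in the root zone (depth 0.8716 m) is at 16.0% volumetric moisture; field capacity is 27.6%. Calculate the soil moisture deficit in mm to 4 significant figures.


Approach: apply the soil moisture deficit relation, SMD = (FC - theta)/100 * depth * 1000.
SMD = (27.6 - 16.0)/100 * 0.8716 * 1000 = 101.1 mm
Therefore the soil moisture deficit = 101.1 mm.


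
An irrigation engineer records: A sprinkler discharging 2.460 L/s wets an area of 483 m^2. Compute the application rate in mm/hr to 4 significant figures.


Approach: apply the application rate relation, rate = (Q/A)*3600.
rate = (2.460 / 483) * 3600 = 18.34 mm/hr
Therefore the application rate = 18.34 mm/hr.


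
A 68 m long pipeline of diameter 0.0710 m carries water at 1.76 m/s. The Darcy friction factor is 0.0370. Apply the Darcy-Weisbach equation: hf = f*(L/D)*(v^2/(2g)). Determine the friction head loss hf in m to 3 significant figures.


hf = 0.0370 * (68/0.0710) * (1.76^2 / (2*9.81))
hf = 5.59 m
Therefore the friction head loss hf = 5.59 m.


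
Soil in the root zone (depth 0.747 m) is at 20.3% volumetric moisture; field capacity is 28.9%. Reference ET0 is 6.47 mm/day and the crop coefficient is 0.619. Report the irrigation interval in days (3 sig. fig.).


Approach: apply soil-water budget scheduling, SMD = (FC-theta)/100*depth*1000; ETc = ET0*Kc; interval = SMD/ETc.
Step 1 — soil moisture deficit:
  SMD = (28.9 - 20.3)/100 * 0.747 * 1000 = 64.242 mm
Step 2 — daily crop ET (ETc = ET0*Kc):
  ETc = 6.47 * 0.619 = 4.0049 mm/day
Step 3 — irrigation interval (SMD/ETc):
  interval = 64.242 / 4.0049 = 16.0 days
Therefore the irrigation interval = 16.0 days.


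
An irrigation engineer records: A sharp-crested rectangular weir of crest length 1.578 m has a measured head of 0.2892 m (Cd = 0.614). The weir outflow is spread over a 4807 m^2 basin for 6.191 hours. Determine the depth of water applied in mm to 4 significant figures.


Approach: apply the rectangular weir equation with a volume-to-depth conversion, Q = (2/3)*Cd*L*sqrt(2g)*H^1.5; d = Q*t/A * 1000.
Step 1 — weir discharge:
  Q = (2/3)*0.614*1.578*sqrt(2*9.81)*0.2892^1.5 = 0.444970 m^3/s
Step 2 — volume: V = 0.444970 * 6.191*3600 = 9917.32 m^3
Step 3 — depth: d = V/A * 1000 = 9917.32/4807 * 1000 = 2063 mm
Therefore the depth of water applied = 2063 mm.


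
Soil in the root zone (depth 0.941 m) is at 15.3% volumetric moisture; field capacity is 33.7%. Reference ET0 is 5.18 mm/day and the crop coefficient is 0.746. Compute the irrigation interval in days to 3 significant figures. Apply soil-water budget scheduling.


Approach: apply soil-water budget scheduling, SMD = (FC-theta)/100*depth*1000; ETc = ET0*Kc; interval = SMD/ETc.
Step 1 — soil moisture deficit:
  SMD = (33.7 - 15.3)/100 * 0.941 * 1000 = 173.14 mm
Step 2 — daily crop ET (ETc = ET0*Kc):
  ETc = 5.18 * 0.746 = 3.8643 mm/day
Step 3 — irrigation interval (SMD/ETc):
  interval = 173.14 / 3.8643 = 44.8 days
Therefore the irrigation interval = 44.8 days.


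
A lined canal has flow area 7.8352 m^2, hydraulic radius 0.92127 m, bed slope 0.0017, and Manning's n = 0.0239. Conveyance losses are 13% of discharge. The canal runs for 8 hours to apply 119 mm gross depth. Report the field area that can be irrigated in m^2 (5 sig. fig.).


Approach: apply Manning's equation with a conveyance and depth budget, Q = (1/n)*A*R^(2/3)*S^(1/2); Q_field = Q*(1-loss); Area = Q_field*t/(d/1000).
Step 1 — canal discharge (Manning's equation):
  Q = (1/0.0239) * 7.8352 * 0.92127^(2/3) * 0.0017^(1/2) = 12.79778 m^3/s
Step 2 — delivered flow: Q_field = 12.79778*(1 - 13/100) = 11.13407 m^3/s
Step 3 — volume delivered: V = 11.13407 * 8*3600 = 320661.1 m^3
Step 4 — area served: A = V / (depth/1000) = 320661.1 / 0.119 = 2694600 m^2
Therefore the field area that can be irrigated = 2694600 m^2.


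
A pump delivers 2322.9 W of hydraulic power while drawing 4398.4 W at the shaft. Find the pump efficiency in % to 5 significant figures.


Approach: apply the efficiency ratio, eta = (P_out/P_in)*100.
eta = (2322.9 / 4398.4) * 100 = 52.812 %
Therefore the pump efficiency = 52.812 %.


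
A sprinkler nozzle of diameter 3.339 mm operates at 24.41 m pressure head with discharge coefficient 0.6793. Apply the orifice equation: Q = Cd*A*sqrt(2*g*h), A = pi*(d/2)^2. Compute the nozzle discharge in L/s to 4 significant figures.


A = pi*(3.339e-3/2)^2 = 8.75634e-06 m^2
Q = 0.6793 * 8.75634e-06 * sqrt(2*9.81*24.41) * 1000 = 0.1302 L/s
Therefore the nozzle discharge = 0.1302 L/s.


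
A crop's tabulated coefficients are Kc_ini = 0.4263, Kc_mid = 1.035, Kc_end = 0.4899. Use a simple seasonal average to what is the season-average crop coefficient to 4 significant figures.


Approach: apply a simple seasonal average, Kc_avg = (Kc_ini + Kc_mid + Kc_end)/3.
Kc_avg = (0.4263 + 1.035 + 0.4899)/3 = 0.6504
Therefore the season-average crop coefficient = 0.6504.


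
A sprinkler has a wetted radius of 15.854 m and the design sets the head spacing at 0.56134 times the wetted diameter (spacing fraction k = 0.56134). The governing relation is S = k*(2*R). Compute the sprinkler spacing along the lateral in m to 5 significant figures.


S = 0.56134 * (2 * 15.854) = 17.799 m
Therefore the sprinkler spacing along the lateral = 17.799 m.


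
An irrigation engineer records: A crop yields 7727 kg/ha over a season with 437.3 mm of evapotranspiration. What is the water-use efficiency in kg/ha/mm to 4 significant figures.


Approach: apply the water-use efficiency ratio, WUE = yield/ET.
WUE = 7727 / 437.3 = 17.67 kg/ha/mm
Therefore the water-use efficiency = 17.67 kg/ha/mm.


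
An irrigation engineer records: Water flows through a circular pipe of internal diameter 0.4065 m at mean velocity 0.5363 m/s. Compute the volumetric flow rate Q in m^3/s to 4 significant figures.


Approach: apply the continuity equation for pipe flow, Q = A * v with A = pi*(D/2)^2.
A = pi*(0.4065/2)^2 = 0.129781 m^2
Q = 0.129781 * 0.5363 = 0.06960 m^3/s
Therefore the volumetric flow rate Q = 0.06960 m^3/s.


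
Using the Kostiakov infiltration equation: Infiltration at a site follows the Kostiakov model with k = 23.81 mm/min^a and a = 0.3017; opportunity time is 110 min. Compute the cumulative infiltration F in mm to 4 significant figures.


Approach: apply the Kostiakov infiltration equation, F = k*t^a.
F = 23.81 * 110^0.3017 = 98.32 mm
Therefore the cumulative infiltration F = 98.32 mm.


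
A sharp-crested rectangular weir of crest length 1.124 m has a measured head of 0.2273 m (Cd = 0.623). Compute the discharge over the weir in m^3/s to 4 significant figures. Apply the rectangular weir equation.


Approach: apply the rectangular weir equation, Q = (2/3)*Cd*L*sqrt(2g)*H^1.5.
Q = (2/3)*0.623*1.124*sqrt(2*9.81)*0.2273^1.5 = 0.2241 m^3/s
Therefore the discharge over the weir = 0.2241 m^3/s.


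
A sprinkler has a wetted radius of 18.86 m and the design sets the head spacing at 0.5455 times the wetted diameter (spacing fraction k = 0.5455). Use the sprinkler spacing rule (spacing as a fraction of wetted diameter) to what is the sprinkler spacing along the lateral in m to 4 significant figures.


Approach: apply the sprinkler spacing rule (spacing as a fraction of wetted diameter), S = k*(2*R).
S = 0.5455 * (2 * 18.86) = 20.58 m
Therefore the sprinkler spacing along the lateral = 20.58 m.


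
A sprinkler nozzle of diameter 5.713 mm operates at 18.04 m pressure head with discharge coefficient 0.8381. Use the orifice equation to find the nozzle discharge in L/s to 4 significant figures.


Approach: apply the orifice equation, Q = Cd*A*sqrt(2*g*h), A = pi*(d/2)^2.
A = pi*(5.713e-3/2)^2 = 2.56341e-05 m^2
Q = 0.8381 * 2.56341e-05 * sqrt(2*9.81*18.04) * 1000 = 0.4042 L/s
Therefore the nozzle discharge = 0.4042 L/s.


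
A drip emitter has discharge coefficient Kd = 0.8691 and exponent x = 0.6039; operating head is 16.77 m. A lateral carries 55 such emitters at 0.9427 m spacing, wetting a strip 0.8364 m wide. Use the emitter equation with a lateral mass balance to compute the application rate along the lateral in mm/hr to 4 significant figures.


Approach: apply the emitter equation with a lateral mass balance, q = Kd*h^x; Q = n*q; rate = Q/(n*spacing*width).
Step 1 — single emitter flow (q = Kd*h^x):
  q = 0.8691 * 16.77^0.6039 = 4.77052 L/hr
Step 2 — total lateral flow: Q = 55 * 4.77052 = 262.378 L/hr
Step 3 — wetted area: A = 55 * 0.9427 * 0.8364 = 43.3661 m^2
Step 4 — application rate: Q/A = 262.378/43.3661 = 6.050 mm/hr
Therefore the application rate along the lateral = 6.050 mm/hr.


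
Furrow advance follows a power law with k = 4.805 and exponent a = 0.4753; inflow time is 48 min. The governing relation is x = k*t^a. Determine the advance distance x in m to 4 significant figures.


x = 4.805 * 48^0.4753 = 30.25 m
Therefore the advance distance x = 30.25 m.


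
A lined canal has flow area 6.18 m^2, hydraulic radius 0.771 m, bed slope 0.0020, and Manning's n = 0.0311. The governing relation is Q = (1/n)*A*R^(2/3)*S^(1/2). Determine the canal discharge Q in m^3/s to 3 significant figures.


Q = (1/0.0311) * 6.18 * 0.771^(2/3) * 0.0020^(1/2) = 7.47 m^3/s
Therefore the canal discharge Q = 7.47 m^3/s.


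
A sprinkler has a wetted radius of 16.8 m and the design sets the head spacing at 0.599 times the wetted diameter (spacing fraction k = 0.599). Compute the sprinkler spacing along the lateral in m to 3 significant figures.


Approach: apply the sprinkler spacing rule (spacing as a fraction of wetted diameter), S = k*(2*R).
S = 0.599 * (2 * 16.8) = 20.1 m
Therefore the sprinkler spacing along the lateral = 20.1 m.


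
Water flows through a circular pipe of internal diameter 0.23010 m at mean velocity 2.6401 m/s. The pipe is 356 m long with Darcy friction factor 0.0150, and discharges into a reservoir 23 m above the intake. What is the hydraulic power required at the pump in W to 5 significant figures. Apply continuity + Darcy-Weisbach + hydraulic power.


Approach: apply continuity + Darcy-Weisbach + hydraulic power, Q = A*v; hf = f*(L/D)*(v^2/(2g)); H = static + hf; P = rho*g*Q*H.
Step 1 — flow rate (continuity, Q = A*v):
  A = pi*(0.23010/2)^2 = 0.04158370 m^2
  Q = 0.04158370 * 2.6401 = 0.1097851 m^3/s
Step 2 — friction head loss (Darcy-Weisbach):
  hf = 0.0150 * (356/0.23010) * (2.6401^2 / (2*9.81))
  hf = 8.244539 m
Step 3 — total head: H = 23 + 8.244539 = 31.24454 m
Step 4 — hydraulic power (P = rho*g*Q*H):
  P = 1000 * 9.81 * 0.1097851 * 31.24454 = 33650 W
Therefore the hydraulic power required at the pump = 33650 W.


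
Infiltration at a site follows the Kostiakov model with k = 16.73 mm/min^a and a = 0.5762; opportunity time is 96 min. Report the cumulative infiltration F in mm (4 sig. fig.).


Approach: apply the Kostiakov infiltration equation, F = k*t^a.
F = 16.73 * 96^0.5762 = 232.1 mm
Therefore the cumulative infiltration F = 232.1 mm.


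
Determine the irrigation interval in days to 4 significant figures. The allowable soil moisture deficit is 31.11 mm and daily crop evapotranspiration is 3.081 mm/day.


Approach: apply the irrigation interval relation, interval = SMD / ETc.
interval = 31.11 / 3.081 = 10.10 days
Therefore the irrigation interval = 10.10 days.


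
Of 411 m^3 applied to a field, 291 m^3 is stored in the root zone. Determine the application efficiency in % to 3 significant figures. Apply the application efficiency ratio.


Approach: apply the application efficiency ratio, Ea = (stored/applied)*100.
Ea = (291/411)*100 = 70.8 %
Therefore the application efficiency = 70.8 %.


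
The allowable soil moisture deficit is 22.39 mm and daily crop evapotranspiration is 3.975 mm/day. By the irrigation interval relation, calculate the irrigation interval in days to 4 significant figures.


Approach: apply the irrigation interval relation, interval = SMD / ETc.
interval = 22.39 / 3.975 = 5.633 days
Therefore the irrigation interval = 5.633 days.


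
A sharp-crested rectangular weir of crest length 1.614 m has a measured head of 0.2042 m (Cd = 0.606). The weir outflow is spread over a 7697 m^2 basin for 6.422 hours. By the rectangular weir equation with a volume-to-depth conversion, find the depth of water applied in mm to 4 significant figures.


Approach: apply the rectangular weir equation with a volume-to-depth conversion, Q = (2/3)*Cd*L*sqrt(2g)*H^1.5; d = Q*t/A * 1000.
Step 1 — weir discharge:
  Q = (2/3)*0.606*1.614*sqrt(2*9.81)*0.2042^1.5 = 0.266513 m^3/s
Step 2 — volume: V = 0.266513 * 6.422*3600 = 6161.56 m^3
Step 3 — depth: d = V/A * 1000 = 6161.56/7697 * 1000 = 800.5 mm
Therefore the depth of water applied = 800.5 mm.


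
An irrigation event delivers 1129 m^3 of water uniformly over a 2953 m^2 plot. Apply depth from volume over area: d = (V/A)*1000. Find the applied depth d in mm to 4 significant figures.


d = (1129 / 2953) * 1000 = 382.3 mm
Therefore the applied depth d = 382.3 mm.


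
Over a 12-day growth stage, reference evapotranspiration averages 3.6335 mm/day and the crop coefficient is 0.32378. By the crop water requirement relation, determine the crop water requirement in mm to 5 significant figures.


Approach: apply the crop water requirement relation, CWR = ET0 * Kc * days.
CWR = 3.6335 * 0.32378 * 12 = 14.117 mm
Therefore the crop water requirement = 14.117 mm.


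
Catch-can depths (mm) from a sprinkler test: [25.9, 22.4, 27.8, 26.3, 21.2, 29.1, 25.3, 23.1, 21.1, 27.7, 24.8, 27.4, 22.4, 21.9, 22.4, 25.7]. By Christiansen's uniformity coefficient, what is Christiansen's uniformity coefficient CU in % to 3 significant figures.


Approach: apply Christiansen's uniformity coefficient, CU = (1 - mean_abs_deviation/mean)*100.
mean = 24.656 mm
mean |d_i - mean| = 2.2617 mm
CU = (1 - 2.2617/24.656)*100 = 90.8 %
Therefore Christiansen's uniformity coefficient CU = 90.8 %.


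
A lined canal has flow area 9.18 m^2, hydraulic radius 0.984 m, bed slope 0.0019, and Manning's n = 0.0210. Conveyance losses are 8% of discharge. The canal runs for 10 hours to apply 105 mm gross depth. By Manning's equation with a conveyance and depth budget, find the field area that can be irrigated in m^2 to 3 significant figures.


Approach: apply Manning's equation with a conveyance and depth budget, Q = (1/n)*A*R^(2/3)*S^(1/2); Q_field = Q*(1-loss); Area = Q_field*t/(d/1000).
Step 1 — canal discharge (Manning's equation):
  Q = (1/0.0210) * 9.18 * 0.984^(2/3) * 0.0019^(1/2) = 18.851 m^3/s
Step 2 — delivered flow: Q_field = 18.851*(1 - 8/100) = 17.343 m^3/s
Step 3 — volume delivered: V = 17.343 * 10*3600 = 624340 m^3
Step 4 — area served: A = V / (depth/1000) = 624340 / 0.105 = 5950000 m^2
Therefore the field area that can be irrigated = 5950000 m^2.


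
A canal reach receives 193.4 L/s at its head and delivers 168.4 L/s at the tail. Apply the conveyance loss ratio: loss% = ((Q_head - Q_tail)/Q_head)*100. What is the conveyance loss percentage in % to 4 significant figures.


loss = ((193.4 - 168.4)/193.4)*100 = 12.93 %
Therefore the conveyance loss percentage = 12.93 %.


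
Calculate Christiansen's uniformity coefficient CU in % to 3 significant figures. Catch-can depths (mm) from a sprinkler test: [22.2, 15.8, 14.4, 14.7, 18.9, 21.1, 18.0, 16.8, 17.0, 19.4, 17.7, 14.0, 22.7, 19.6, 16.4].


Approach: apply Christiansen's uniformity coefficient, CU = (1 - mean_abs_deviation/mean)*100.
mean = 17.913 mm
mean |d_i - mean| = 2.2009 mm
CU = (1 - 2.2009/17.913)*100 = 87.7 %
Therefore Christiansen's uniformity coefficient CU = 87.7 %.


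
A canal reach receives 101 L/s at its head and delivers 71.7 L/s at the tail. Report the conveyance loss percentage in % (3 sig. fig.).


Approach: apply the conveyance loss ratio, loss% = ((Q_head - Q_tail)/Q_head)*100.
loss = ((101 - 71.7)/101)*100 = 29.0 %
Therefore the conveyance loss percentage = 29.0 %.


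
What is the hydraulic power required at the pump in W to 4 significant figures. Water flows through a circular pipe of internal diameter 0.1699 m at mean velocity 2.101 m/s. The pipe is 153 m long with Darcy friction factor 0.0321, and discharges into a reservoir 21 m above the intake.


Approach: apply continuity + Darcy-Weisbach + hydraulic power, Q = A*v; hf = f*(L/D)*(v^2/(2g)); H = static + hf; P = rho*g*Q*H.
Step 1 — flow rate (continuity, Q = A*v):
  A = pi*(0.1699/2)^2 = 0.0226713 m^2
  Q = 0.0226713 * 2.101 = 0.0476324 m^3/s
Step 2 — friction head loss (Darcy-Weisbach):
  hf = 0.0321 * (153/0.1699) * (2.101^2 / (2*9.81))
  hf = 6.50364 m
Step 3 — total head: H = 21 + 6.50364 = 27.5036 m
Step 4 — hydraulic power (P = rho*g*Q*H):
  P = 1000 * 9.81 * 0.0476324 * 27.5036 = 12850 W
Therefore the hydraulic power required at the pump = 12850 W.


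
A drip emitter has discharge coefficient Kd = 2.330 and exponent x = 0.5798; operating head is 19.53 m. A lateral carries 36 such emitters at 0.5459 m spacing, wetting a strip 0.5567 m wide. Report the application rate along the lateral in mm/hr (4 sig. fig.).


Approach: apply the emitter equation with a lateral mass balance, q = Kd*h^x; Q = n*q; rate = Q/(n*spacing*width).
Step 1 — single emitter flow (q = Kd*h^x):
  q = 2.330 * 19.53^0.5798 = 13.0528 L/hr
Step 2 — total lateral flow: Q = 36 * 13.0528 = 469.902 L/hr
Step 3 — wetted area: A = 36 * 0.5459 * 0.5567 = 10.9405 m^2
Step 4 — application rate: Q/A = 469.902/10.9405 = 42.95 mm/hr
Therefore the application rate along the lateral = 42.95 mm/hr.


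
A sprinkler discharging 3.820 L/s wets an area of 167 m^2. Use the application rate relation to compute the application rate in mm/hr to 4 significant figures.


Approach: apply the application rate relation, rate = (Q/A)*3600.
rate = (3.820 / 167) * 3600 = 82.35 mm/hr
Therefore the application rate = 82.35 mm/hr.


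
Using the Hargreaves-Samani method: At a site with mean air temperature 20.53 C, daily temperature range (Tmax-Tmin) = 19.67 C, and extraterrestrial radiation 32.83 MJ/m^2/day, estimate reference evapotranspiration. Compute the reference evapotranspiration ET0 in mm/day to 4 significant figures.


Approach: apply the Hargreaves-Samani method, ET0 = 0.0023*(Tmean+17.8)*sqrt(Tmax-Tmin)*0.408*Ra.
ET0 = 0.0023*(20.53+17.8)*sqrt(19.67)*0.408*32.83 = 5.237 mm/day
Therefore the reference evapotranspiration ET0 = 5.237 mm/day.


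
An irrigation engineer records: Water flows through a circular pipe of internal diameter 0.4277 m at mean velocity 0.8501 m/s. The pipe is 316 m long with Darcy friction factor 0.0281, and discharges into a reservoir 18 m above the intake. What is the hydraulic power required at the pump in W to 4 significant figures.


Approach: apply continuity + Darcy-Weisbach + hydraulic power, Q = A*v; hf = f*(L/D)*(v^2/(2g)); H = static + hf; P = rho*g*Q*H.
Step 1 — flow rate (continuity, Q = A*v):
  A = pi*(0.4277/2)^2 = 0.143671 m^2
  Q = 0.143671 * 0.8501 = 0.122135 m^3/s
Step 2 — friction head loss (Darcy-Weisbach):
  hf = 0.0281 * (316/0.4277) * (0.8501^2 / (2*9.81))
  hf = 0.764707 m
Step 3 — total head: H = 18 + 0.764707 = 18.7647 m
Step 4 — hydraulic power (P = rho*g*Q*H):
  P = 1000 * 9.81 * 0.122135 * 18.7647 = 22480 W
Therefore the hydraulic power required at the pump = 22480 W.


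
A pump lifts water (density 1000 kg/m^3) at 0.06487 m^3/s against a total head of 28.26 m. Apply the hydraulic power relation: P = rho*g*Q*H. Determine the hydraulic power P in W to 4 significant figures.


P = 1000 * 9.81 * 0.06487 * 28.26 = 17980 W
Therefore the hydraulic power P = 17980 W.


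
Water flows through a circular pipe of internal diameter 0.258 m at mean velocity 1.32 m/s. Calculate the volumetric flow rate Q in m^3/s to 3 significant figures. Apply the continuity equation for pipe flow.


Approach: apply the continuity equation for pipe flow, Q = A * v with A = pi*(D/2)^2.
A = pi*(0.258/2)^2 = 0.052279 m^2
Q = 0.052279 * 1.32 = 0.0690 m^3/s
Therefore the volumetric flow rate Q = 0.0690 m^3/s.


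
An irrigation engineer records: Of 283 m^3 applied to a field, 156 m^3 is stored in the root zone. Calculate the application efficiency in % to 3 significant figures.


Approach: apply the application efficiency ratio, Ea = (stored/applied)*100.
Ea = (156/283)*100 = 55.1 %
Therefore the application efficiency = 55.1 %.


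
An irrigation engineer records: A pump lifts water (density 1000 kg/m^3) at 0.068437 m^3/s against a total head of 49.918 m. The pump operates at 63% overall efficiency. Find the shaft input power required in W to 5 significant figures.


Approach: apply hydraulic power then efficiency conversion, P = rho*g*Q*H; P_in = P/eta.
Step 1 — hydraulic power (P = rho*g*Q*H):
  P = 1000 * 9.81 * 0.068437 * 49.918 = 33513.30 W
Step 2 — input power: P_in = P/eta = 33513.30 / 0.63 = 53196 W
Therefore the shaft input power required = 53196 W.


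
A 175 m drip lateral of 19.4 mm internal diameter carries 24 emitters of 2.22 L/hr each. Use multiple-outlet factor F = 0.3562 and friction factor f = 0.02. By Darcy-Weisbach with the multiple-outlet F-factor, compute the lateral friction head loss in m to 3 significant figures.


Approach: apply Darcy-Weisbach with the multiple-outlet F-factor, Q = n*q/(3600*1000) m^3/s; v = Q/A; hf = F*f*(L/D)*(v^2/(2g)).
Q = 24*2.22/(3600*1000) = 1.4800e-05 m^3/s
A = pi*(19.4e-3/2)^2 = 2.9559e-04 m^2, so v = Q/A = 0.050069 m/s
hf = 0.3562*0.02*(175/0.0194)*(0.050069^2/(2*9.81)) = 0.00821 m
Therefore the lateral friction head loss = 0.00821 m.


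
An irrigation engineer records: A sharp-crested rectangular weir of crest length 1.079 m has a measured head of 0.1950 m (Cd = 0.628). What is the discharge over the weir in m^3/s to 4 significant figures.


Approach: apply the rectangular weir equation, Q = (2/3)*Cd*L*sqrt(2g)*H^1.5.
Q = (2/3)*0.628*1.079*sqrt(2*9.81)*0.1950^1.5 = 0.1723 m^3/s
Therefore the discharge over the weir = 0.1723 m^3/s.


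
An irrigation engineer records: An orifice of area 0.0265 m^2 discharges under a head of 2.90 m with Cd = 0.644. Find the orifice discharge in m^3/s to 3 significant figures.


Approach: apply the orifice equation, Q = Cd*A*sqrt(2*g*h).
Q = 0.644 * 0.0265 * sqrt(2*9.81*2.90) = 0.129 m^3/s
Therefore the orifice discharge = 0.129 m^3/s.


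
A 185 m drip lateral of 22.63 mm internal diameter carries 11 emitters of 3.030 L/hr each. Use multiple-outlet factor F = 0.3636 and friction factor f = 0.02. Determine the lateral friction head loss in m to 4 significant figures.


Approach: apply Darcy-Weisbach with the multiple-outlet F-factor, Q = n*q/(3600*1000) m^3/s; v = Q/A; hf = F*f*(L/D)*(v^2/(2g)).
Q = 11*3.030/(3600*1000) = 9.25833e-06 m^3/s
A = pi*(22.63e-3/2)^2 = 4.02216e-04 m^2, so v = Q/A = 0.0230183 m/s
hf = 0.3636*0.02*(185/0.02263)*(0.0230183^2/(2*9.81)) = 0.001605 m
Therefore the lateral friction head loss = 0.001605 m.


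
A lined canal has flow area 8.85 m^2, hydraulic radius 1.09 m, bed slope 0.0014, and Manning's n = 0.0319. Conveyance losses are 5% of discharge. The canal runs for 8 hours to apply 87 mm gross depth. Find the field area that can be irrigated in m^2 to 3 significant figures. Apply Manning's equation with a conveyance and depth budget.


Approach: apply Manning's equation with a conveyance and depth budget, Q = (1/n)*A*R^(2/3)*S^(1/2); Q_field = Q*(1-loss); Area = Q_field*t/(d/1000).
Step 1 — canal discharge (Manning's equation):
  Q = (1/0.0319) * 8.85 * 1.09^(2/3) * 0.0014^(1/2) = 10.994 m^3/s
Step 2 — delivered flow: Q_field = 10.994*(1 - 5/100) = 10.445 m^3/s
Step 3 — volume delivered: V = 10.445 * 8*3600 = 300800 m^3
Step 4 — area served: A = V / (depth/1000) = 300800 / 0.087 = 3460000 m^2
Therefore the field area that can be irrigated = 3460000 m^2.


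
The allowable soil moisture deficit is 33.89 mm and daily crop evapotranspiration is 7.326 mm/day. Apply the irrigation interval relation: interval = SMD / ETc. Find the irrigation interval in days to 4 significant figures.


interval = 33.89 / 7.326 = 4.626 days
Therefore the irrigation interval = 4.626 days.


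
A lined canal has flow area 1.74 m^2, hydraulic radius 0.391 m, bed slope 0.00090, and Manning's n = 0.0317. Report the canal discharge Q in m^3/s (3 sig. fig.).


Approach: apply Manning's equation, Q = (1/n)*A*R^(2/3)*S^(1/2).
Q = (1/0.0317) * 1.74 * 0.391^(2/3) * 0.00090^(1/2) = 0.880 m^3/s
Therefore the canal discharge Q = 0.880 m^3/s.


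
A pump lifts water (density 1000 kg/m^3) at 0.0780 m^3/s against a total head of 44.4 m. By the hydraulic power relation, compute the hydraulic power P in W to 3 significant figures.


Approach: apply the hydraulic power relation, P = rho*g*Q*H.
P = 1000 * 9.81 * 0.0780 * 44.4 = 34000 W
Therefore the hydraulic power P = 34000 W.


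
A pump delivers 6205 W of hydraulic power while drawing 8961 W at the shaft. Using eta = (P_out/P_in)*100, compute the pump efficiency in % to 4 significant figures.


eta = (6205 / 8961) * 100 = 69.24 %
Therefore the pump efficiency = 69.24 %.


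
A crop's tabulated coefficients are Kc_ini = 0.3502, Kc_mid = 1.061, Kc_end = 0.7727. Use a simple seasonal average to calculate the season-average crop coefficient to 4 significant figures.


Approach: apply a simple seasonal average, Kc_avg = (Kc_ini + Kc_mid + Kc_end)/3.
Kc_avg = (0.3502 + 1.061 + 0.7727)/3 = 0.7280
Therefore the season-average crop coefficient = 0.7280.


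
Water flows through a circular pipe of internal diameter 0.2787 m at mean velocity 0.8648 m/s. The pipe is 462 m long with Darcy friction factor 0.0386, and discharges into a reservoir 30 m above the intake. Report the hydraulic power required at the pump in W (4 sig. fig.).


Approach: apply continuity + Darcy-Weisbach + hydraulic power, Q = A*v; hf = f*(L/D)*(v^2/(2g)); H = static + hf; P = rho*g*Q*H.
Step 1 — flow rate (continuity, Q = A*v):
  A = pi*(0.2787/2)^2 = 0.0610048 m^2
  Q = 0.0610048 * 0.8648 = 0.0527569 m^3/s
Step 2 — friction head loss (Darcy-Weisbach):
  hf = 0.0386 * (462/0.2787) * (0.8648^2 / (2*9.81))
  hf = 2.43907 m
Step 3 — total head: H = 30 + 2.43907 = 32.4391 m
Step 4 — hydraulic power (P = rho*g*Q*H):
  P = 1000 * 9.81 * 0.0527569 * 32.4391 = 16790 W
Therefore the hydraulic power required at the pump = 16790 W.


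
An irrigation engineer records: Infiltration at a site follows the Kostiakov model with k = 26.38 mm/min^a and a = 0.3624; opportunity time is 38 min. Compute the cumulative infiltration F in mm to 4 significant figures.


Approach: apply the Kostiakov infiltration equation, F = k*t^a.
F = 26.38 * 38^0.3624 = 98.58 mm
Therefore the cumulative infiltration F = 98.58 mm.


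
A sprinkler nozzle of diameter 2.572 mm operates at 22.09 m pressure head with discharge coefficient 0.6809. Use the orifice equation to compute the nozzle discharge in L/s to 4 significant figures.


Approach: apply the orifice equation, Q = Cd*A*sqrt(2*g*h), A = pi*(d/2)^2.
A = pi*(2.572e-3/2)^2 = 5.19555e-06 m^2
Q = 0.6809 * 5.19555e-06 * sqrt(2*9.81*22.09) * 1000 = 0.07365 L/s
Therefore the nozzle discharge = 0.07365 L/s.


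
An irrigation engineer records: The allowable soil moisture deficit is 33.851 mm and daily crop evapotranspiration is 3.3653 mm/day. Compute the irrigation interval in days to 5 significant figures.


Approach: apply the irrigation interval relation, interval = SMD / ETc.
interval = 33.851 / 3.3653 = 10.059 days
Therefore the irrigation interval = 10.059 days.


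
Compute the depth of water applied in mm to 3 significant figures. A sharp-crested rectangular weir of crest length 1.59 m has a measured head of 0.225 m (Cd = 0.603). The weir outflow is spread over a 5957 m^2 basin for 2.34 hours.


Approach: apply the rectangular weir equation with a volume-to-depth conversion, Q = (2/3)*Cd*L*sqrt(2g)*H^1.5; d = Q*t/A * 1000.
Step 1 — weir discharge:
  Q = (2/3)*0.603*1.59*sqrt(2*9.81)*0.225^1.5 = 0.30217 m^3/s
Step 2 — volume: V = 0.30217 * 2.34*3600 = 2545.5 m^3
Step 3 — depth: d = V/A * 1000 = 2545.5/5957 * 1000 = 427 mm
Therefore the depth of water applied = 427 mm.


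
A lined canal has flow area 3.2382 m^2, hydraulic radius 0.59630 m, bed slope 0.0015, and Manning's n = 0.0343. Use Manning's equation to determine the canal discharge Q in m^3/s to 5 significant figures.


Approach: apply Manning's equation, Q = (1/n)*A*R^(2/3)*S^(1/2).
Q = (1/0.0343) * 3.2382 * 0.59630^(2/3) * 0.0015^(1/2) = 2.5904 m^3/s
Therefore the canal discharge Q = 2.5904 m^3/s.


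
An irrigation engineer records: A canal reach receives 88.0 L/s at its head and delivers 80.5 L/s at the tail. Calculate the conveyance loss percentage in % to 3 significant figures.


Approach: apply the conveyance loss ratio, loss% = ((Q_head - Q_tail)/Q_head)*100.
loss = ((88.0 - 80.5)/88.0)*100 = 8.52 %
Therefore the conveyance loss percentage = 8.52 %.


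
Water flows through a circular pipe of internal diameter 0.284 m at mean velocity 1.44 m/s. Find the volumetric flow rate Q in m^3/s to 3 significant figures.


Approach: apply the continuity equation for pipe flow, Q = A * v with A = pi*(D/2)^2.
A = pi*(0.284/2)^2 = 0.063347 m^2
Q = 0.063347 * 1.44 = 0.0912 m^3/s
Therefore the volumetric flow rate Q = 0.0912 m^3/s.


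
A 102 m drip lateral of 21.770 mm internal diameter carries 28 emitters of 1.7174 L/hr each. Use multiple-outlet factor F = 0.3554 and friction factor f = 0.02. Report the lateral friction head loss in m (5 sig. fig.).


Approach: apply Darcy-Weisbach with the multiple-outlet F-factor, Q = n*q/(3600*1000) m^3/s; v = Q/A; hf = F*f*(L/D)*(v^2/(2g)).
Q = 28*1.7174/(3600*1000) = 1.335756e-05 m^3/s
A = pi*(21.770e-3/2)^2 = 3.722260e-04 m^2, so v = Q/A = 0.03588560 m/s
hf = 0.3554*0.02*(102/0.021770)*(0.03588560^2/(2*9.81)) = 0.0021859 m
Therefore the lateral friction head loss = 0.0021859 m.


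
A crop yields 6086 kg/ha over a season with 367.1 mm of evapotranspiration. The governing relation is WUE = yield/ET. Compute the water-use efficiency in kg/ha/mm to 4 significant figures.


WUE = 6086 / 367.1 = 16.58 kg/ha/mm
Therefore the water-use efficiency = 16.58 kg/ha/mm.


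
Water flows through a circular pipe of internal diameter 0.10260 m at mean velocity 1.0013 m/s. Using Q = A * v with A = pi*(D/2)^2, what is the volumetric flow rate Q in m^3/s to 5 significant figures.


A = pi*(0.10260/2)^2 = 0.008267698 m^2
Q = 0.008267698 * 1.0013 = 0.0082784 m^3/s
Therefore the volumetric flow rate Q = 0.0082784 m^3/s.


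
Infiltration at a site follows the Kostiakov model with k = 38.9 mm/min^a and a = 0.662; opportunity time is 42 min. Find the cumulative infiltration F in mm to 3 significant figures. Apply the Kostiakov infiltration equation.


Approach: apply the Kostiakov infiltration equation, F = k*t^a.
F = 38.9 * 42^0.662 = 462 mm
Therefore the cumulative infiltration F = 462 mm.


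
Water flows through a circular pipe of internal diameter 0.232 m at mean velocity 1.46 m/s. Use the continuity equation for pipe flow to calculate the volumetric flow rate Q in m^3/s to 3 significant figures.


Approach: apply the continuity equation for pipe flow, Q = A * v with A = pi*(D/2)^2.
A = pi*(0.232/2)^2 = 0.042273 m^2
Q = 0.042273 * 1.46 = 0.0617 m^3/s
Therefore the volumetric flow rate Q = 0.0617 m^3/s.


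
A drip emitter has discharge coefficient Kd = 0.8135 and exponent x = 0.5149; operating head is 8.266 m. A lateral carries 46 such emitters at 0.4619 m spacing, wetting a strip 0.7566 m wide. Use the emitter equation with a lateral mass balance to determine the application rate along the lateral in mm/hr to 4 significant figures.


Approach: apply the emitter equation with a lateral mass balance, q = Kd*h^x; Q = n*q; rate = Q/(n*spacing*width).
Step 1 — single emitter flow (q = Kd*h^x):
  q = 0.8135 * 8.266^0.5149 = 2.41364 L/hr
Step 2 — total lateral flow: Q = 46 * 2.41364 = 111.028 L/hr
Step 3 — wetted area: A = 46 * 0.4619 * 0.7566 = 16.0758 m^2
Step 4 — application rate: Q/A = 111.028/16.0758 = 6.907 mm/hr
Therefore the application rate along the lateral = 6.907 mm/hr.


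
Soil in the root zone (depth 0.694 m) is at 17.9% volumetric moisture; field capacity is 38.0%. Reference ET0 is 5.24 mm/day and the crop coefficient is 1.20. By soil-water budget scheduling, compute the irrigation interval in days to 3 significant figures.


Approach: apply soil-water budget scheduling, SMD = (FC-theta)/100*depth*1000; ETc = ET0*Kc; interval = SMD/ETc.
Step 1 — soil moisture deficit:
  SMD = (38.0 - 17.9)/100 * 0.694 * 1000 = 139.49 mm
Step 2 — daily crop ET (ETc = ET0*Kc):
  ETc = 5.24 * 1.20 = 6.2880 mm/day
Step 3 — irrigation interval (SMD/ETc):
  interval = 139.49 / 6.2880 = 22.2 days
Therefore the irrigation interval = 22.2 days.


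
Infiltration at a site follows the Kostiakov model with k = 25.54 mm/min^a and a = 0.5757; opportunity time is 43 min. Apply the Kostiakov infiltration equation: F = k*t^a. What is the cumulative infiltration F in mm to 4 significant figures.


F = 25.54 * 43^0.5757 = 222.6 mm
Therefore the cumulative infiltration F = 222.6 mm.


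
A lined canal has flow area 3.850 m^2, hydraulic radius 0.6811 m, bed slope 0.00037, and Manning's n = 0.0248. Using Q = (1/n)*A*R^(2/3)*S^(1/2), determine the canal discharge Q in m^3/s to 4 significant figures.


Q = (1/0.0248) * 3.850 * 0.6811^(2/3) * 0.00037^(1/2) = 2.312 m^3/s
Therefore the canal discharge Q = 2.312 m^3/s.


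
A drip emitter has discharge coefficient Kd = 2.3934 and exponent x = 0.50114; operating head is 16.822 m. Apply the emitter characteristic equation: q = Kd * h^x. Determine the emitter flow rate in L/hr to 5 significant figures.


q = 2.3934 * 16.822^0.50114 = 9.8481 L/hr
Therefore the emitter flow rate = 9.8481 L/hr.


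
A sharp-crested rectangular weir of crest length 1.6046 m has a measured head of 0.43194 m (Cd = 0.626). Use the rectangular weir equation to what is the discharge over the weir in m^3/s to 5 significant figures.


Approach: apply the rectangular weir equation, Q = (2/3)*Cd*L*sqrt(2g)*H^1.5.
Q = (2/3)*0.626*1.6046*sqrt(2*9.81)*0.43194^1.5 = 0.84204 m^3/s
Therefore the discharge over the weir = 0.84204 m^3/s.


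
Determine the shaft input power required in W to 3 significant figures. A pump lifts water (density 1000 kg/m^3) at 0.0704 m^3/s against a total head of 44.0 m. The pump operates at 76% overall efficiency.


Approach: apply hydraulic power then efficiency conversion, P = rho*g*Q*H; P_in = P/eta.
Step 1 — hydraulic power (P = rho*g*Q*H):
  P = 1000 * 9.81 * 0.0704 * 44.0 = 30387 W
Step 2 — input power: P_in = P/eta = 30387 / 0.76 = 40000 W
Therefore the shaft input power required = 40000 W.


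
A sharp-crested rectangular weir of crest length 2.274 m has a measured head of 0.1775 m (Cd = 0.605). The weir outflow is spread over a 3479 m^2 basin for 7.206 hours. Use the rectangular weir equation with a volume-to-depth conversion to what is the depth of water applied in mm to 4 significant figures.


Approach: apply the rectangular weir equation with a volume-to-depth conversion, Q = (2/3)*Cd*L*sqrt(2g)*H^1.5; d = Q*t/A * 1000.
Step 1 — weir discharge:
  Q = (2/3)*0.605*2.274*sqrt(2*9.81)*0.1775^1.5 = 0.303810 m^3/s
Step 2 — volume: V = 0.303810 * 7.206*3600 = 7881.31 m^3
Step 3 — depth: d = V/A * 1000 = 7881.31/3479 * 1000 = 2265 mm
Therefore the depth of water applied = 2265 mm.


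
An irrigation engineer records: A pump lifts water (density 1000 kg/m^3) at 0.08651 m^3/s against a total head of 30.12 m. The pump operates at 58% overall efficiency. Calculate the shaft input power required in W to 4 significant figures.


Approach: apply hydraulic power then efficiency conversion, P = rho*g*Q*H; P_in = P/eta.
Step 1 — hydraulic power (P = rho*g*Q*H):
  P = 1000 * 9.81 * 0.08651 * 30.12 = 25561.7 W
Step 2 — input power: P_in = P/eta = 25561.7 / 0.58 = 44070 W
Therefore the shaft input power required = 44070 W.


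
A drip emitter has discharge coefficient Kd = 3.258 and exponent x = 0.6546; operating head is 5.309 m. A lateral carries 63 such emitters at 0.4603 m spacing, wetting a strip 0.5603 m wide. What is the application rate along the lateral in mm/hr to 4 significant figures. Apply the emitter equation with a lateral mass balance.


Approach: apply the emitter equation with a lateral mass balance, q = Kd*h^x; Q = n*q; rate = Q/(n*spacing*width).
Step 1 — single emitter flow (q = Kd*h^x):
  q = 3.258 * 5.309^0.6546 = 9.71727 L/hr
Step 2 — total lateral flow: Q = 63 * 9.71727 = 612.188 L/hr
Step 3 — wetted area: A = 63 * 0.4603 * 0.5603 = 16.2481 m^2
Step 4 — application rate: Q/A = 612.188/16.2481 = 37.68 mm/hr
Therefore the application rate along the lateral = 37.68 mm/hr.


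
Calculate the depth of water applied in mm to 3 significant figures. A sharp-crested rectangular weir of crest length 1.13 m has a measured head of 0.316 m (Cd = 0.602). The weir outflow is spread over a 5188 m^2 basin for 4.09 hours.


Approach: apply the rectangular weir equation with a volume-to-depth conversion, Q = (2/3)*Cd*L*sqrt(2g)*H^1.5; d = Q*t/A * 1000.
Step 1 — weir discharge:
  Q = (2/3)*0.602*1.13*sqrt(2*9.81)*0.316^1.5 = 0.35683 m^3/s
Step 2 — volume: V = 0.35683 * 4.09*3600 = 5254.0 m^3
Step 3 — depth: d = V/A * 1000 = 5254.0/5188 * 1000 = 1010 mm
Therefore the depth of water applied = 1010 mm.


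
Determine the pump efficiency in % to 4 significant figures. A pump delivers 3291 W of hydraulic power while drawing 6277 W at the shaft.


Approach: apply the efficiency ratio, eta = (P_out/P_in)*100.
eta = (3291 / 6277) * 100 = 52.43 %
Therefore the pump efficiency = 52.43 %.


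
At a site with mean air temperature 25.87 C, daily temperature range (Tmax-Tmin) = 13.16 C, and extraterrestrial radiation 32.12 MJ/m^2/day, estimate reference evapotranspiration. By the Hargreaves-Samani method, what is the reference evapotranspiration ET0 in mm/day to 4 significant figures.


Approach: apply the Hargreaves-Samani method, ET0 = 0.0023*(Tmean+17.8)*sqrt(Tmax-Tmin)*0.408*Ra.
ET0 = 0.0023*(25.87+17.8)*sqrt(13.16)*0.408*32.12 = 4.775 mm/day
Therefore the reference evapotranspiration ET0 = 4.775 mm/day.


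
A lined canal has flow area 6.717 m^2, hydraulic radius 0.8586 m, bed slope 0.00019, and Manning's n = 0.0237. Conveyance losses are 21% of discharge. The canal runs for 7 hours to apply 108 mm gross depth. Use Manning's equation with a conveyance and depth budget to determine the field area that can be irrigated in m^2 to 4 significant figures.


Approach: apply Manning's equation with a conveyance and depth budget, Q = (1/n)*A*R^(2/3)*S^(1/2); Q_field = Q*(1-loss); Area = Q_field*t/(d/1000).
Step 1 — canal discharge (Manning's equation):
  Q = (1/0.0237) * 6.717 * 0.8586^(2/3) * 0.00019^(1/2) = 3.52910 m^3/s
Step 2 — delivered flow: Q_field = 3.52910*(1 - 21/100) = 2.78799 m^3/s
Step 3 — volume delivered: V = 2.78799 * 7*3600 = 70257.4 m^3
Step 4 — area served: A = V / (depth/1000) = 70257.4 / 0.108 = 650500 m^2
Therefore the field area that can be irrigated = 650500 m^2.
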